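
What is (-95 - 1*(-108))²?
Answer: 169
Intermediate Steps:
(-95 - 1*(-108))² = (-95 + 108)² = 13² = 169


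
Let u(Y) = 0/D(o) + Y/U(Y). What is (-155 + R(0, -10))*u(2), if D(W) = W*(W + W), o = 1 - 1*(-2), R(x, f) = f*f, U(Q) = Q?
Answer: -55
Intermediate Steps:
R(x, f) = f**2
o = 3 (o = 1 + 2 = 3)
D(W) = 2*W**2 (D(W) = W*(2*W) = 2*W**2)
u(Y) = 1 (u(Y) = 0/((2*3**2)) + Y/Y = 0/((2*9)) + 1 = 0/18 + 1 = 0*(1/18) + 1 = 0 + 1 = 1)
(-155 + R(0, -10))*u(2) = (-155 + (-10)**2)*1 = (-155 + 100)*1 = -55*1 = -55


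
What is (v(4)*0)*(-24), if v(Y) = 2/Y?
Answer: 0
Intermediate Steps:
(v(4)*0)*(-24) = ((2/4)*0)*(-24) = ((2*(¼))*0)*(-24) = ((½)*0)*(-24) = 0*(-24) = 0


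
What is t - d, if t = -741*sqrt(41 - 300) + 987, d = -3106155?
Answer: 3107142 - 741*I*sqrt(259) ≈ 3.1071e+6 - 11925.0*I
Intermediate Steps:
t = 987 - 741*I*sqrt(259) (t = -741*I*sqrt(259) + 987 = 987 - 741*I*sqrt(259) ≈ 987.0 - 11925.0*I)
t - d = (987 - 741*I*sqrt(259)) - 1*(-3106155) = (987 - 741*I*sqrt(259)) + 3106155 = 3107142 - 741*I*sqrt(259)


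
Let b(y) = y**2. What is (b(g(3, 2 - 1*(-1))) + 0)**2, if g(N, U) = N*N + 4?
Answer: 28561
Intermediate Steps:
g(N, U) = 4 + N**2 (g(N, U) = N**2 + 4 = 4 + N**2)
(b(g(3, 2 - 1*(-1))) + 0)**2 = ((4 + 3**2)**2 + 0)**2 = ((4 + 9)**2 + 0)**2 = (13**2 + 0)**2 = (169 + 0)**2 = 169**2 = 28561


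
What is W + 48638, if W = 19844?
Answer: 68482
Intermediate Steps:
W + 48638 = 19844 + 48638 = 68482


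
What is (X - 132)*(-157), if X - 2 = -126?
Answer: 40192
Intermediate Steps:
X = -124 (X = 2 - 126 = -124)
(X - 132)*(-157) = (-124 - 132)*(-157) = -256*(-157) = 40192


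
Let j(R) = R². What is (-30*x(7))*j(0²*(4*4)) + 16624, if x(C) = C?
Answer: 16624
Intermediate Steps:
(-30*x(7))*j(0²*(4*4)) + 16624 = (-30*7)*(0²*(4*4))² + 16624 = -210*(0*16)² + 16624 = -210*0² + 16624 = -210*0 + 16624 = 0 + 16624 = 16624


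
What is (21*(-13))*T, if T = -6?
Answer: 1638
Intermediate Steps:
(21*(-13))*T = (21*(-13))*(-6) = -273*(-6) = 1638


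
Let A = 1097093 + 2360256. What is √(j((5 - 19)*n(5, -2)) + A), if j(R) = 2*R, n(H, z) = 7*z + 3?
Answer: √3457657 ≈ 1859.5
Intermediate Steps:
n(H, z) = 3 + 7*z
A = 3457349
√(j((5 - 19)*n(5, -2)) + A) = √(2*((5 - 19)*(3 + 7*(-2))) + 3457349) = √(2*(-14*(3 - 14)) + 3457349) = √(2*(-14*(-11)) + 3457349) = √(2*154 + 3457349) = √(308 + 3457349) = √3457657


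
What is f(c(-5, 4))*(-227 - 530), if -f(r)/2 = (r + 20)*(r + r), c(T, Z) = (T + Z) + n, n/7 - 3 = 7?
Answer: 18594948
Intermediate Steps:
n = 70 (n = 21 + 7*7 = 21 + 49 = 70)
c(T, Z) = 70 + T + Z (c(T, Z) = (T + Z) + 70 = 70 + T + Z)
f(r) = -4*r*(20 + r) (f(r) = -2*(r + 20)*(r + r) = -2*(20 + r)*2*r = -4*r*(20 + r))
f(c(-5, 4))*(-227 - 530) = (-4*(70 - 5 + 4)*(20 + (70 - 5 + 4)))*(-227 - 530) = -4*69*(20 + 69)*(-757) = -4*69*89*(-757) = -24564*(-757) = 18594948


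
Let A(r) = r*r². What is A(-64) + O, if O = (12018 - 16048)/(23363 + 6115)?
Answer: -3863742431/14739 ≈ -2.6214e+5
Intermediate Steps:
O = -2015/14739 (O = -4030/29478 = -4030*1/29478 = -2015/14739 ≈ -0.13671)
A(r) = r³
A(-64) + O = (-64)³ - 2015/14739 = -262144 - 2015/14739 = -3863742431/14739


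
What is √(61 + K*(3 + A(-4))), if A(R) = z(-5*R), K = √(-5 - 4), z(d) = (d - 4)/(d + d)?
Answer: √(1525 + 255*I)/5 ≈ 7.8373 + 0.65073*I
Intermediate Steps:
z(d) = (-4 + d)/(2*d) (z(d) = (-4 + d)/((2*d)) = (-4 + d)*(1/(2*d)) = (-4 + d)/(2*d))
K = 3*I (K = √(-9) = 3*I ≈ 3.0*I)
A(R) = -(-4 - 5*R)/(10*R) (A(R) = (-4 - 5*R)/(2*((-5*R))) = (-1/(5*R))*(-4 - 5*R)/2 = -(-4 - 5*R)/(10*R))
√(61 + K*(3 + A(-4))) = √(61 + (3*I)*(3 + (⅒)*(4 + 5*(-4))/(-4))) = √(61 + (3*I)*(3 + (⅒)*(-¼)*(4 - 20))) = √(61 + (3*I)*(3 + (⅒)*(-¼)*(-16))) = √(61 + (3*I)*(3 + ⅖)) = √(61 + (3*I)*(17/5)) = √(61 + 51*I/5)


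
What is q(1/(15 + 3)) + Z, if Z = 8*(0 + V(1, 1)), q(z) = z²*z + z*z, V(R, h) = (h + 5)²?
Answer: 1679635/5832 ≈ 288.00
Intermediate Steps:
V(R, h) = (5 + h)²
q(z) = z² + z³ (q(z) = z³ + z² = z² + z³)
Z = 288 (Z = 8*(0 + (5 + 1)²) = 8*(0 + 6²) = 8*(0 + 36) = 8*36 = 288)
q(1/(15 + 3)) + Z = (1/(15 + 3))²*(1 + 1/(15 + 3)) + 288 = (1/18)²*(1 + 1/18) + 288 = (1/324)*(19/18) + 288 = 19/5832 + 288 = 1679635/5832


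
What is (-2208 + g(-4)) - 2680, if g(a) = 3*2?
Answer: -4882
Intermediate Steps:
g(a) = 6
(-2208 + g(-4)) - 2680 = (-2208 + 6) - 2680 = -2202 - 2680 = -4882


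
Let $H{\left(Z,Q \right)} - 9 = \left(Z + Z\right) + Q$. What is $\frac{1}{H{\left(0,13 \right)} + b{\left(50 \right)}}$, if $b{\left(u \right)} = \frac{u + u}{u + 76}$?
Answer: $\frac{63}{1436} \approx 0.043872$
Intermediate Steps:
$H{\left(Z,Q \right)} = 9 + Q + 2 Z$ ($H{\left(Z,Q \right)} = 9 + \left(\left(Z + Z\right) + Q\right) = 9 + \left(2 Z + Q\right) = 9 + \left(Q + 2 Z\right) = 9 + Q + 2 Z$)
$b{\left(u \right)} = \frac{2 u}{76 + u}$
$\frac{1}{H{\left(0,13 \right)} + b{\left(50 \right)}} = \frac{1}{\left(9 + 13 + 2 \cdot 0\right) + 2 \cdot 50 \frac{1}{76 + 50}} = \frac{1}{\left(9 + 13 + 0\right) + 2 \cdot 50 \cdot \frac{1}{126}} = \frac{1}{22 + 2 \cdot 50 \cdot \frac{1}{126}} = \frac{1}{22 + \frac{50}{63}} = \frac{1}{\frac{1436}{63}} = \frac{63}{1436}$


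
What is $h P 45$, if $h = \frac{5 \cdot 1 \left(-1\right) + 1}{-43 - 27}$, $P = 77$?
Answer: $198$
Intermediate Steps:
$h = \frac{2}{35}$ ($h = \frac{5 \left(-1\right) + 1}{-70} = \left(-5 + 1\right) \left(- \frac{1}{70}\right) = \left(-4\right) \left(- \frac{1}{70}\right) = \frac{2}{35} \approx 0.057143$)
$h P 45 = \frac{2}{35} \cdot 77 \cdot 45 = \frac{22}{5} \cdot 45 = 198$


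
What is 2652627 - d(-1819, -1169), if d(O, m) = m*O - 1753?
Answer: 527969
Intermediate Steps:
d(O, m) = -1753 + O*m (d(O, m) = O*m - 1753 = -1753 + O*m)
2652627 - d(-1819, -1169) = 2652627 - (-1753 - 1819*(-1169)) = 2652627 - (-1753 + 2126411) = 2652627 - 1*2124658 = 2652627 - 2124658 = 527969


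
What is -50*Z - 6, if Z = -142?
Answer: 7094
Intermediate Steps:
-50*Z - 6 = -50*(-142) - 6 = 7100 - 6 = 7094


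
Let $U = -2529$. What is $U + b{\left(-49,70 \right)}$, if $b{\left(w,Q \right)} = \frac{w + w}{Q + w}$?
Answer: $- \frac{7601}{3} \approx -2533.7$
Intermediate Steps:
$b{\left(w,Q \right)} = \frac{2 w}{Q + w}$
$U + b{\left(-49,70 \right)} = -2529 + 2 \left(-49\right) \frac{1}{70 - 49} = -2529 + 2 \left(-49\right) \frac{1}{21} = -2529 - \frac{14}{3} = - \frac{7601}{3}$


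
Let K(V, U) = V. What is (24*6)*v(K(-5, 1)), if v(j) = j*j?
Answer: 3600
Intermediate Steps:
v(j) = j²
(24*6)*v(K(-5, 1)) = (24*6)*(-5)² = 144*25 = 3600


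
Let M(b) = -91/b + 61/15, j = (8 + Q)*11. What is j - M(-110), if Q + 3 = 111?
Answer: 83893/66 ≈ 1271.1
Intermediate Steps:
Q = 108 (Q = -3 + 111 = 108)
j = 1276 (j = (8 + 108)*11 = 116*11 = 1276)
M(b) = 61/15 - 91/b (M(b) = -91/b + 61*(1/15) = -91/b + 61/15 = 61/15 - 91/b)
j - M(-110) = 1276 - (61/15 - 91/(-110)) = 1276 - (61/15 - 91*(-1/110)) = 1276 - (61/15 + 91/110) = 1276 - 1*323/66 = 1276 - 323/66 = 83893/66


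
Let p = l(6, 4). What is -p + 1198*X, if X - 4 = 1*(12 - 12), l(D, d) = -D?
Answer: 4798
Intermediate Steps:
p = -6 (p = -1*6 = -6)
X = 4 (X = 4 + 1*(12 - 12) = 4 + 1*0 = 4 + 0 = 4)
-p + 1198*X = -1*(-6) + 1198*4 = 6 + 4792 = 4798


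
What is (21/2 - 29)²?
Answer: 1369/4 ≈ 342.25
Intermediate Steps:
(21/2 - 29)² = (-37/2)² = 1369/4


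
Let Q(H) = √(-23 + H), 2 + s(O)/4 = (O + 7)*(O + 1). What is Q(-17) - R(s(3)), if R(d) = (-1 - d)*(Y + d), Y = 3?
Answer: 23715 + 2*I*√10 ≈ 23715.0 + 6.3246*I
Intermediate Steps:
s(O) = -8 + 4*(1 + O)*(7 + O) (s(O) = -8 + 4*((O + 7)*(O + 1)) = -8 + 4*((7 + O)*(1 + O)) = -8 + 4*((1 + O)*(7 + O)) = -8 + 4*(1 + O)*(7 + O))
R(d) = (-1 - d)*(3 + d)
Q(-17) - R(s(3)) = √(-23 - 17) - (-3 - (20 + 4*3² + 32*3)² - 4*(20 + 4*3² + 32*3)) = √(-40) - (-3 - (20 + 4*9 + 96)² - 4*(20 + 4*9 + 96)) = 2*I*√10 - (-3 - (20 + 36 + 96)² - 4*(20 + 36 + 96)) = 2*I*√10 - (-3 - 1*152² - 4*152) = 2*I*√10 - (-3 - 1*23104 - 608) = 2*I*√10 - (-3 - 23104 - 608) = 2*I*√10 - 1*(-23715) = 2*I*√10 + 23715 = 23715 + 2*I*√10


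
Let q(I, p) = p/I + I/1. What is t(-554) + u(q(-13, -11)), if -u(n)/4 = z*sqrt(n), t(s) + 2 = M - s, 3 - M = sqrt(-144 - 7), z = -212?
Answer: 555 - I*sqrt(151) + 848*I*sqrt(2054)/13 ≈ 555.0 + 2944.0*I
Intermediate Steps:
M = 3 - I*sqrt(151) (M = 3 - sqrt(-144 - 7) = 3 - sqrt(-151) = 3 - I*sqrt(151) ≈ 3.0 - 12.288*I)
q(I, p) = I + p/I (q(I, p) = p/I + I*1 = p/I + I = I + p/I)
t(s) = 1 - s - I*sqrt(151) (t(s) = -2 + ((3 - I*sqrt(151)) - s) = -2 + (3 - s - I*sqrt(151)) = 1 - s - I*sqrt(151))
u(n) = 848*sqrt(n) (u(n) = -(-848)*sqrt(n) = 848*sqrt(n))
t(-554) + u(q(-13, -11)) = (1 - 1*(-554) - I*sqrt(151)) + 848*sqrt(-13 - 11/(-13)) = (1 + 554 - I*sqrt(151)) + 848*sqrt(-13 - 11*(-1/13)) = (555 - I*sqrt(151)) + 848*sqrt(-13 + 11/13) = (555 - I*sqrt(151)) + 848*sqrt(-158/13) = (555 - I*sqrt(151)) + 848*(I*sqrt(2054)/13) = (555 - I*sqrt(151)) + 848*I*sqrt(2054)/13 = 555 - I*sqrt(151) + 848*I*sqrt(2054)/13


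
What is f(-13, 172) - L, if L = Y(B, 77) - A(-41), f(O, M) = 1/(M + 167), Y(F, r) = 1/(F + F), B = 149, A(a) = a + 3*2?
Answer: -3535811/101022 ≈ -35.000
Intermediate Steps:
A(a) = 6 + a (A(a) = a + 6 = 6 + a)
Y(F, r) = 1/(2*F)
f(O, M) = 1/(167 + M)
L = 10431/298 (L = (1/2)/149 - (6 - 41) = (1/2)*(1/149) - 1*(-35) = 1/298 + 35 = 10431/298 ≈ 35.003)
f(-13, 172) - L = 1/(167 + 172) - 1*10431/298 = 1/339 - 10431/298 = -3535811/101022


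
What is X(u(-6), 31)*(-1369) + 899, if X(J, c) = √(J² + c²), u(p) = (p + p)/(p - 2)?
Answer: 899 - 1369*√3853/2 ≈ -41590.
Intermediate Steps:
u(p) = 2*p/(-2 + p) (u(p) = (2*p)/(-2 + p) = 2*p/(-2 + p))
X(u(-6), 31)*(-1369) + 899 = √((2*(-6)/(-2 - 6))² + 31²)*(-1369) + 899 = √((2*(-6)/(-8))² + 961)*(-1369) + 899 = √((2*(-6)*(-⅛))² + 961)*(-1369) + 899 = √((3/2)² + 961)*(-1369) + 899 = √(9/4 + 961)*(-1369) + 899 = √(3853/4)*(-1369) + 899 = (√3853/2)*(-1369) + 899 = -1369*√3853/2 + 899 = 899 - 1369*√3853/2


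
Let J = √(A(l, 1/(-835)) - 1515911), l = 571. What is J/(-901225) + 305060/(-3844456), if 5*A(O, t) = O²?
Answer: -10895/137302 - 3*I*√4029730/4506125 ≈ -0.079351 - 0.0013365*I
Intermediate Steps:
A(O, t) = O²/5
J = 3*I*√4029730/5 (J = √((⅕)*571² - 1515911) = √((⅕)*326041 - 1515911) = √(326041/5 - 1515911) = √(-7253514/5) = 3*I*√4029730/5 ≈ 1204.5*I)
J/(-901225) + 305060/(-3844456) = (3*I*√4029730/5)/(-901225) + 305060/(-3844456) = (3*I*√4029730/5)*(-1/901225) + 305060*(-1/3844456) = -3*I*√4029730/4506125 - 10895/137302 = -10895/137302 - 3*I*√4029730/4506125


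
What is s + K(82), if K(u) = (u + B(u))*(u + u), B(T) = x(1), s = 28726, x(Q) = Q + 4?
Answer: 42994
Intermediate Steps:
x(Q) = 4 + Q
B(T) = 5 (B(T) = 4 + 1 = 5)
K(u) = 2*u*(5 + u) (K(u) = (u + 5)*(u + u) = (5 + u)*(2*u) = 2*u*(5 + u))
s + K(82) = 28726 + 2*82*(5 + 82) = 28726 + 2*82*87 = 28726 + 14268 = 42994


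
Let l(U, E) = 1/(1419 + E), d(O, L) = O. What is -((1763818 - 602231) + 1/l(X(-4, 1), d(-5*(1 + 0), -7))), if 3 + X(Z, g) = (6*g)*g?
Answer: -1163001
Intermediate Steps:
X(Z, g) = -3 + 6*g² (X(Z, g) = -3 + (6*g)*g = -3 + 6*g²)
-((1763818 - 602231) + 1/l(X(-4, 1), d(-5*(1 + 0), -7))) = -((1763818 - 602231) + 1/(1/(1419 - 5*(1 + 0)))) = -(1161587 + 1/(1/(1419 - 5*1))) = -(1161587 + 1/(1/(1419 - 5))) = -(1161587 + 1/(1/1414)) = -(1161587 + 1414) = -1*1163001 = -1163001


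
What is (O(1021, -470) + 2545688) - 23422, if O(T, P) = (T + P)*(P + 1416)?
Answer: 3043512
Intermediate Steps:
O(T, P) = (1416 + P)*(P + T) (O(T, P) = (P + T)*(1416 + P) = (1416 + P)*(P + T))
(O(1021, -470) + 2545688) - 23422 = (((-470)**2 + 1416*(-470) + 1416*1021 - 470*1021) + 2545688) - 23422 = ((220900 - 665520 + 1445736 - 479870) + 2545688) - 23422 = (521246 + 2545688) - 23422 = 3066934 - 23422 = 3043512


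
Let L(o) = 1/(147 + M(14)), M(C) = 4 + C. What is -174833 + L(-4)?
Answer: -28847444/165 ≈ -1.7483e+5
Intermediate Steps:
L(o) = 1/165 (L(o) = 1/(147 + (4 + 14)) = 1/(147 + 18) = 1/165)
-174833 + L(-4) = -174833 + 1/165 = -28847444/165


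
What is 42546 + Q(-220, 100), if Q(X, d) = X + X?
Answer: 42106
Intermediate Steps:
Q(X, d) = 2*X
42546 + Q(-220, 100) = 42546 + 2*(-220) = 42546 - 440 = 42106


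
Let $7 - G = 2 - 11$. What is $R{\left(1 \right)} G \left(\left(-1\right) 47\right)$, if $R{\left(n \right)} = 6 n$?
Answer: $-4512$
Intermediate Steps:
$G = 16$ ($G = 7 - \left(2 - 11\right) = 7 - -9 = 7 + 9 = 16$)
$R{\left(1 \right)} G \left(\left(-1\right) 47\right) = 6 \cdot 1 \cdot 16 \left(\left(-1\right) 47\right) = 6 \cdot 16 \left(-47\right) = 96 \left(-47\right) = -4512$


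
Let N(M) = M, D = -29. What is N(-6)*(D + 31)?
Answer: -12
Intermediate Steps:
N(-6)*(D + 31) = -6*(-29 + 31) = -6*2 = -12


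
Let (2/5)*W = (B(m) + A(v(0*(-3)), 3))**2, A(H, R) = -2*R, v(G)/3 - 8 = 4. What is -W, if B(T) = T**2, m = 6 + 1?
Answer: -9245/2 ≈ -4622.5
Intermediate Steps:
m = 7
v(G) = 36 (v(G) = 24 + 3*4 = 24 + 12 = 36)
W = 9245/2 (W = 5*(7**2 - 2*3)**2/2 = 5*(49 - 6)**2/2 = (5/2)*43**2 = (5/2)*1849 = 9245/2 ≈ 4622.5)
-W = -1*9245/2 = -9245/2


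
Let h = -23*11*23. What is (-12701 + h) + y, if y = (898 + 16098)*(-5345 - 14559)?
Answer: -338306904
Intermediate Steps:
y = -338288384 (y = 16996*(-19904) = -338288384)
h = -5819 (h = -253*23 = -5819)
(-12701 + h) + y = (-12701 - 5819) - 338288384 = -18520 - 338288384 = -338306904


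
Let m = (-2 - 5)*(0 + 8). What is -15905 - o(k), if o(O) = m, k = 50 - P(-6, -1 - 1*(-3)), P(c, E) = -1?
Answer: -15849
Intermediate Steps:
k = 51 (k = 50 - 1*(-1) = 50 + 1 = 51)
m = -56 (m = -7*8 = -56)
o(O) = -56
-15905 - o(k) = -15905 - 1*(-56) = -15905 + 56 = -15849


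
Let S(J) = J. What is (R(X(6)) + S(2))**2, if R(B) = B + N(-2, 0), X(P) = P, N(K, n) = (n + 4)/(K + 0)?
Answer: 36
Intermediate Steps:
N(K, n) = (4 + n)/K
R(B) = -2 + B (R(B) = B + (4 + 0)/(-2) = B - 1/2*4 = B - 2 = -2 + B)
(R(X(6)) + S(2))**2 = ((-2 + 6) + 2)**2 = (4 + 2)**2 = 6**2 = 36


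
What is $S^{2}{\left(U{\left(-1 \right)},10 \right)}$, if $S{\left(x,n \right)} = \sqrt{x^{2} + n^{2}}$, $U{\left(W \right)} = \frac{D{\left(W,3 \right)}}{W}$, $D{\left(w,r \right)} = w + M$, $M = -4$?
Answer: $125$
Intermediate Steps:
$D{\left(w,r \right)} = -4 + w$ ($D{\left(w,r \right)} = w - 4 = -4 + w$)
$U{\left(W \right)} = \frac{-4 + W}{W}$
$S{\left(x,n \right)} = \sqrt{n^{2} + x^{2}}$
$S^{2}{\left(U{\left(-1 \right)},10 \right)} = \left(\sqrt{10^{2} + \left(\frac{-4 - 1}{-1}\right)^{2}}\right)^{2} = \left(\sqrt{100 + \left(\left(-1\right) \left(-5\right)\right)^{2}}\right)^{2} = \left(\sqrt{100 + 5^{2}}\right)^{2} = \left(\sqrt{100 + 25}\right)^{2} = \left(\sqrt{125}\right)^{2} = \left(5 \sqrt{5}\right)^{2} = 125$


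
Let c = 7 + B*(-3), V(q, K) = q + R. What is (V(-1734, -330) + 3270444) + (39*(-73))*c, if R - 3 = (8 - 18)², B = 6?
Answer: 3300130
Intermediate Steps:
R = 103 (R = 3 + (8 - 18)² = 3 + (-10)² = 3 + 100 = 103)
V(q, K) = 103 + q (V(q, K) = q + 103 = 103 + q)
c = -11 (c = 7 + 6*(-3) = 7 - 18 = -11)
(V(-1734, -330) + 3270444) + (39*(-73))*c = ((103 - 1734) + 3270444) + (39*(-73))*(-11) = (-1631 + 3270444) - 2847*(-11) = 3268813 + 31317 = 3300130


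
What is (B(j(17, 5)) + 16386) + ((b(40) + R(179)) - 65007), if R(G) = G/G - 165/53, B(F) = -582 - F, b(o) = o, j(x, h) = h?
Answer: -2606016/53 ≈ -49170.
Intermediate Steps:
R(G) = -112/53 (R(G) = 1 - 165*1/53 = 1 - 165/53 = -112/53)
(B(j(17, 5)) + 16386) + ((b(40) + R(179)) - 65007) = ((-582 - 1*5) + 16386) + ((40 - 112/53) - 65007) = ((-582 - 5) + 16386) + (2008/53 - 65007) = (-587 + 16386) - 3443363/53 = 15799 - 3443363/53 = -2606016/53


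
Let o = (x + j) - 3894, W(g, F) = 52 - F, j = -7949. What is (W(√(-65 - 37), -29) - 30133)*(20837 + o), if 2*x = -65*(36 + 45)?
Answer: -191175798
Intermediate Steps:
x = -5265/2 (x = (-65*(36 + 45))/2 = (-65*81)/2 = (½)*(-5265) = -5265/2 ≈ -2632.5)
o = -28951/2 (o = (-5265/2 - 7949) - 3894 = -21163/2 - 3894 = -28951/2 ≈ -14476.)
(W(√(-65 - 37), -29) - 30133)*(20837 + o) = ((52 - 1*(-29)) - 30133)*(20837 - 28951/2) = ((52 + 29) - 30133)*(12723/2) = (81 - 30133)*(12723/2) = -30052*12723/2 = -191175798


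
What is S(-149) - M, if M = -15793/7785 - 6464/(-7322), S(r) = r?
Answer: -4213974812/28500885 ≈ -147.85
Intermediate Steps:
M = -32657053/28500885 (M = -15793*1/7785 - 6464*(-1/7322) = -15793/7785 + 3232/3661 = -32657053/28500885 ≈ -1.1458)
S(-149) - M = -149 - 1*(-32657053/28500885) = -149 + 32657053/28500885 = -4213974812/28500885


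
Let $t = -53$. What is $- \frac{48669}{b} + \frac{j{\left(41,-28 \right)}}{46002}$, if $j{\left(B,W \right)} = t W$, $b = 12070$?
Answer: $- \frac{65322337}{16330710} \approx -4.0$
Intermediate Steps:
$j{\left(B,W \right)} = - 53 W$
$- \frac{48669}{b} + \frac{j{\left(41,-28 \right)}}{46002} = - \frac{48669}{12070} + \frac{\left(-53\right) \left(-28\right)}{46002} = \left(-48669\right) \frac{1}{12070} + 1484 \cdot \frac{1}{46002} = - \frac{48669}{12070} + \frac{742}{23001} = - \frac{65322337}{16330710}$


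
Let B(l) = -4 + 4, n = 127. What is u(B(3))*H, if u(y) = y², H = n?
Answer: 0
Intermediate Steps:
B(l) = 0
H = 127
u(B(3))*H = 0²*127 = 0*127 = 0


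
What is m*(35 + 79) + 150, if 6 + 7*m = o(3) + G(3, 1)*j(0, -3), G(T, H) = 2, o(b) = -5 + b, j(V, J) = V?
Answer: 138/7 ≈ 19.714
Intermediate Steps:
m = -8/7 (m = -6/7 + ((-5 + 3) + 2*0)/7 = -6/7 + (-2 + 0)/7 = -6/7 + (1/7)*(-2) = -6/7 - 2/7 = -8/7 ≈ -1.1429)
m*(35 + 79) + 150 = -8*(35 + 79)/7 + 150 = -8/7*114 + 150 = -912/7 + 150 = 138/7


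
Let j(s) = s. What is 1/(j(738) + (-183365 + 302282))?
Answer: 1/119655 ≈ 8.3574e-6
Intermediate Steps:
1/(j(738) + (-183365 + 302282)) = 1/(738 + (-183365 + 302282)) = 1/(738 + 118917) = 1/119655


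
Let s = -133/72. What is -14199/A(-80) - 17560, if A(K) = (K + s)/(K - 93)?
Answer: -280343824/5893 ≈ -47572.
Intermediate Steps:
s = -133/72 (s = -133*1/72 = -133/72 ≈ -1.8472)
A(K) = (-133/72 + K)/(-93 + K) (A(K) = (K - 133/72)/(K - 93) = (-133/72 + K)/(-93 + K))
-14199/A(-80) - 17560 = -14199*(-93 - 80)/(-133/72 - 80) - 17560 = -14199/(-5893/72/(-173)) - 17560 = -14199/((-1/173*(-5893/72))) - 17560 = -14199/5893/12456 - 17560 = -14199*12456/5893 - 17560 = -176862744/5893 - 17560 = -280343824/5893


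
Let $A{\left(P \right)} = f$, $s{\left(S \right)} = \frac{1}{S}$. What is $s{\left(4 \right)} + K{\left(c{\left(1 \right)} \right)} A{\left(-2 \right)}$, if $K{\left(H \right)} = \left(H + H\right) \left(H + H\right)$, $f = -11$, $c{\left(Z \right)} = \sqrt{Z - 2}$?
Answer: $\frac{177}{4} \approx 44.25$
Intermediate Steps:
$c{\left(Z \right)} = \sqrt{-2 + Z}$
$A{\left(P \right)} = -11$
$K{\left(H \right)} = 4 H^{2}$ ($K{\left(H \right)} = 2 H 2 H = 4 H^{2}$)
$s{\left(4 \right)} + K{\left(c{\left(1 \right)} \right)} A{\left(-2 \right)} = \frac{1}{4} + 4 \left(\sqrt{-2 + 1}\right)^{2} \left(-11\right) = \frac{1}{4} + 4 \left(\sqrt{-1}\right)^{2} \left(-11\right) = \frac{1}{4} + 4 i^{2} \left(-11\right) = \frac{1}{4} + 4 \left(-1\right) \left(-11\right) = \frac{1}{4} - -44 = \frac{1}{4} + 44 = \frac{177}{4}$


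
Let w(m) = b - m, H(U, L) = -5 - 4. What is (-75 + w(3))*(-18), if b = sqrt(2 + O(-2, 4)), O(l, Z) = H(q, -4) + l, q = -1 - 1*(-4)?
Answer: 1404 - 54*I ≈ 1404.0 - 54.0*I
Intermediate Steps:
q = 3 (q = -1 + 4 = 3)
H(U, L) = -9
O(l, Z) = -9 + l
b = 3*I (b = sqrt(2 + (-9 - 2)) = sqrt(2 - 11) = sqrt(-9) = 3*I ≈ 3.0*I)
w(m) = -m + 3*I (w(m) = 3*I - m = -m + 3*I)
(-75 + w(3))*(-18) = (-75 + (-1*3 + 3*I))*(-18) = (-75 + (-3 + 3*I))*(-18) = (-78 + 3*I)*(-18) = 1404 - 54*I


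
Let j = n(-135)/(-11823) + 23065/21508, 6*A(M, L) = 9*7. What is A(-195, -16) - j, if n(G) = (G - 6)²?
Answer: 941646145/84763028 ≈ 11.109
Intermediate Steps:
n(G) = (-6 + G)²
A(M, L) = 21/2 (A(M, L) = (9*7)/6 = (⅙)*63 = 21/2)
j = -51634351/84763028 (j = (-6 - 135)²/(-11823) + 23065/21508 = (-141)²*(-1/11823) + 23065*(1/21508) = 19881*(-1/11823) + 23065/21508 = -6627/3941 + 23065/21508 = -51634351/84763028 ≈ -0.60916)
A(-195, -16) - j = 21/2 - 1*(-51634351/84763028) = 21/2 + 51634351/84763028 = 941646145/84763028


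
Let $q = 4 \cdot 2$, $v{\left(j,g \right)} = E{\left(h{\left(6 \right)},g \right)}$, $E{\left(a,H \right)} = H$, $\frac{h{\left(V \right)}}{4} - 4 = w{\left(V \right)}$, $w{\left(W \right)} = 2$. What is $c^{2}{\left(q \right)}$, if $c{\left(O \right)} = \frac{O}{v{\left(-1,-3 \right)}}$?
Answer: $\frac{64}{9} \approx 7.1111$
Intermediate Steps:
$h{\left(V \right)} = 24$ ($h{\left(V \right)} = 16 + 4 \cdot 2 = 16 + 8 = 24$)
$v{\left(j,g \right)} = g$
$q = 8$
$c{\left(O \right)} = - \frac{O}{3}$ ($c{\left(O \right)} = \frac{O}{-3} = O \left(- \frac{1}{3}\right) = - \frac{O}{3}$)
$c^{2}{\left(q \right)} = \left(\left(- \frac{1}{3}\right) 8\right)^{2} = \left(- \frac{8}{3}\right)^{2} = \frac{64}{9}$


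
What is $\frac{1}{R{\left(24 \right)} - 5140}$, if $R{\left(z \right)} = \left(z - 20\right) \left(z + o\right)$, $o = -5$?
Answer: $- \frac{1}{5064} \approx -0.00019747$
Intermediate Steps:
$R{\left(z \right)} = \left(-20 + z\right) \left(-5 + z\right)$ ($R{\left(z \right)} = \left(z - 20\right) \left(z - 5\right) = \left(-20 + z\right) \left(-5 + z\right)$)
$\frac{1}{R{\left(24 \right)} - 5140} = \frac{1}{\left(100 + 24^{2} - 600\right) - 5140} = \frac{1}{\left(100 + 576 - 600\right) - 5140} = \frac{1}{76 - 5140} = \frac{1}{-5064} = - \frac{1}{5064}$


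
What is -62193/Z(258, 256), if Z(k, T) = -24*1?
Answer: 20731/8 ≈ 2591.4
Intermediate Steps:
Z(k, T) = -24
-62193/Z(258, 256) = -62193/(-24) = -62193*(-1/24) = 20731/8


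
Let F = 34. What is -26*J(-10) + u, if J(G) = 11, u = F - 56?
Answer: -308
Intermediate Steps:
u = -22 (u = 34 - 56 = -22)
-26*J(-10) + u = -26*11 - 22 = -286 - 22 = -308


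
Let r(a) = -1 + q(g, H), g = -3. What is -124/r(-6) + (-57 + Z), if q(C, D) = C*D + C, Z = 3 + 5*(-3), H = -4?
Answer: -169/2 ≈ -84.500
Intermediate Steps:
Z = -12 (Z = 3 - 15 = -12)
q(C, D) = C + C*D
r(a) = 8 (r(a) = -1 - 3*(1 - 4) = -1 - 3*(-3) = -1 + 9 = 8)
-124/r(-6) + (-57 + Z) = -124/8 + (-57 - 12) = -124*⅛ - 69 = -31/2 - 69 = -169/2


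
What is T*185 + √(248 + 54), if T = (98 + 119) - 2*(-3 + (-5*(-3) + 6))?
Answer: 33485 + √302 ≈ 33502.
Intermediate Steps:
T = 181 (T = 217 - 2*(-3 + (15 + 6)) = 217 - 2*(-3 + 21) = 217 - 2*18 = 217 - 36 = 181)
T*185 + √(248 + 54) = 181*185 + √(248 + 54) = 33485 + √302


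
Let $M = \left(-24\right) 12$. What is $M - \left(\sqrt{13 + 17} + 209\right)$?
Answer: $-497 - \sqrt{30} \approx -502.48$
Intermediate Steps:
$M = -288$
$M - \left(\sqrt{13 + 17} + 209\right) = -288 - \left(\sqrt{13 + 17} + 209\right) = -288 - \left(\sqrt{30} + 209\right) = -288 - \left(209 + \sqrt{30}\right) = -497 - \sqrt{30}$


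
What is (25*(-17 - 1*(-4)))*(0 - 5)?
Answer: 1625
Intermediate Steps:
(25*(-17 - 1*(-4)))*(0 - 5) = (25*(-17 + 4))*(-5) = (25*(-13))*(-5) = -325*(-5) = 1625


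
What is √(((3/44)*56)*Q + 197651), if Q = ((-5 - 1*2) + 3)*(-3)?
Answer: √23921315/11 ≈ 444.63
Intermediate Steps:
Q = 12 (Q = ((-5 - 2) + 3)*(-3) = (-7 + 3)*(-3) = -4*(-3) = 12)
√(((3/44)*56)*Q + 197651) = √(((3/44)*56)*12 + 197651) = √((42/11)*12 + 197651) = √(504/11 + 197651) = √(2174665/11) = √23921315/11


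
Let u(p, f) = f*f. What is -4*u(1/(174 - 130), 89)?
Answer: -31684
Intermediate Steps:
u(p, f) = f²
-4*u(1/(174 - 130), 89) = -4*89² = -4*7921 = -31684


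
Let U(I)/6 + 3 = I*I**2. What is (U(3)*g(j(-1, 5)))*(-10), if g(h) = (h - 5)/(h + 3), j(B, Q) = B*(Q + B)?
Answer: -12960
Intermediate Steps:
j(B, Q) = B*(B + Q)
g(h) = (-5 + h)/(3 + h)
U(I) = -18 + 6*I**3 (U(I) = -18 + 6*(I*I**2) = -18 + 6*I**3)
(U(3)*g(j(-1, 5)))*(-10) = ((-18 + 6*3**3)*((-5 - (-1 + 5))/(3 - (-1 + 5))))*(-10) = ((-18 + 6*27)*((-5 - 1*4)/(3 - 1*4)))*(-10) = ((-18 + 162)*((-5 - 4)/(3 - 4)))*(-10) = (144*(-9/(-1)))*(-10) = (144*(-1*(-9)))*(-10) = (144*9)*(-10) = 1296*(-10) = -12960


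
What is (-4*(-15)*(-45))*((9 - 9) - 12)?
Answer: 32400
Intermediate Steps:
(-4*(-15)*(-45))*((9 - 9) - 12) = (60*(-45))*(0 - 12) = -2700*(-12) = 32400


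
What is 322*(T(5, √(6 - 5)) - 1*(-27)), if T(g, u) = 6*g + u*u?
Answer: 18676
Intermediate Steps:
T(g, u) = u² + 6*g (T(g, u) = 6*g + u² = u² + 6*g)
322*(T(5, √(6 - 5)) - 1*(-27)) = 322*(((√(6 - 5))² + 6*5) - 1*(-27)) = 322*(((√1)² + 30) + 27) = 322*((1² + 30) + 27) = 322*((1 + 30) + 27) = 322*(31 + 27) = 322*58 = 18676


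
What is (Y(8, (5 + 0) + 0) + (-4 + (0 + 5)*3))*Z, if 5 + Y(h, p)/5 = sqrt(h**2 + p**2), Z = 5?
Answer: -70 + 25*sqrt(89) ≈ 165.85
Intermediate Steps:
Y(h, p) = -25 + 5*sqrt(h**2 + p**2)
(Y(8, (5 + 0) + 0) + (-4 + (0 + 5)*3))*Z = ((-25 + 5*sqrt(8**2 + ((5 + 0) + 0)**2)) + (-4 + (0 + 5)*3))*5 = ((-25 + 5*sqrt(64 + (5 + 0)**2)) + (-4 + 5*3))*5 = ((-25 + 5*sqrt(64 + 5**2)) + (-4 + 15))*5 = ((-25 + 5*sqrt(64 + 25)) + 11)*5 = ((-25 + 5*sqrt(89)) + 11)*5 = (-14 + 5*sqrt(89))*5 = -70 + 25*sqrt(89)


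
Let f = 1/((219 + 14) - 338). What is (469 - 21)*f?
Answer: -64/15 ≈ -4.2667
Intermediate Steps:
f = -1/105 (f = 1/(233 - 338) = 1/(-105) = -1/105 ≈ -0.0095238)
(469 - 21)*f = (469 - 21)*(-1/105) = 448*(-1/105) = -64/15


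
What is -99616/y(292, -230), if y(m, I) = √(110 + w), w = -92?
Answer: -49808*√2/3 ≈ -23480.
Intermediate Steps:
y(m, I) = 3*√2 (y(m, I) = √(110 - 92) = √18 = 3*√2)
-99616/y(292, -230) = -99616*√2/6 = -49808*√2/3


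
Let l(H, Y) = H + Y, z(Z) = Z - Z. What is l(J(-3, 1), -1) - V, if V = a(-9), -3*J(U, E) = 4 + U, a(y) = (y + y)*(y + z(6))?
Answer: -490/3 ≈ -163.33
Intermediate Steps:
z(Z) = 0
a(y) = 2*y² (a(y) = (y + y)*(y + 0) = (2*y)*y = 2*y²)
J(U, E) = -4/3 - U/3 (J(U, E) = -(4 + U)/3 = -4/3 - U/3)
V = 162 (V = 2*(-9)² = 2*81 = 162)
l(J(-3, 1), -1) - V = ((-4/3 - ⅓*(-3)) - 1) - 1*162 = ((-4/3 + 1) - 1) - 162 = (-⅓ - 1) - 162 = -4/3 - 162 = -490/3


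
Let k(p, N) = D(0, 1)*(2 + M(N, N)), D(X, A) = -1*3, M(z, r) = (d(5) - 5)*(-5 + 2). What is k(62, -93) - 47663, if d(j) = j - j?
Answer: -47714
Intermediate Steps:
d(j) = 0
M(z, r) = 15 (M(z, r) = (0 - 5)*(-5 + 2) = -5*(-3) = 15)
D(X, A) = -3
k(p, N) = -51 (k(p, N) = -3*(2 + 15) = -3*17 = -51)
k(62, -93) - 47663 = -51 - 47663 = -47714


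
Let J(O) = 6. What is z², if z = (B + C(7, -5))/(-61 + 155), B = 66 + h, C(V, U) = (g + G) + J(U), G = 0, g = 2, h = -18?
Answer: 784/2209 ≈ 0.35491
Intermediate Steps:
C(V, U) = 8 (C(V, U) = (2 + 0) + 6 = 2 + 6 = 8)
B = 48 (B = 66 - 18 = 48)
z = 28/47 (z = (48 + 8)/(-61 + 155) = 56/94 = 56*(1/94) = 28/47 ≈ 0.59575)
z² = (28/47)² = 784/2209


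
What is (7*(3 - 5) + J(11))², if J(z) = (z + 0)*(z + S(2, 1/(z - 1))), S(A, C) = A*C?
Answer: 298116/25 ≈ 11925.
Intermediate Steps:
J(z) = z*(z + 2/(-1 + z)) (J(z) = (z + 0)*(z + 2/(z - 1)) = z*(z + 2/(-1 + z)))
(7*(3 - 5) + J(11))² = (7*(3 - 5) + 11*(2 + 11*(-1 + 11))/(-1 + 11))² = (7*(-2) + 11*(2 + 11*10)/10)² = (-14 + 11*(⅒)*(2 + 110))² = (-14 + 11*(⅒)*112)² = (-14 + 616/5)² = (546/5)² = 298116/25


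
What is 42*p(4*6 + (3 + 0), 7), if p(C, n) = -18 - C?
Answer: -1890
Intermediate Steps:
42*p(4*6 + (3 + 0), 7) = 42*(-18 - (4*6 + (3 + 0))) = 42*(-18 - (24 + 3)) = 42*(-18 - 1*27) = 42*(-18 - 27) = 42*(-45) = -1890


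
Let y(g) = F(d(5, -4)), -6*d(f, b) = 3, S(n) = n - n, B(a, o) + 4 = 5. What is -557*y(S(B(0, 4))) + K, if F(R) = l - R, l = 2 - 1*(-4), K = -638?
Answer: -8517/2 ≈ -4258.5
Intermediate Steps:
l = 6 (l = 2 + 4 = 6)
B(a, o) = 1 (B(a, o) = -4 + 5 = 1)
S(n) = 0
d(f, b) = -½ (d(f, b) = -⅙*3 = -½)
F(R) = 6 - R
y(g) = 13/2 (y(g) = 6 - 1*(-½) = 6 + ½ = 13/2)
-557*y(S(B(0, 4))) + K = -557*13/2 - 638 = -7241/2 - 638 = -8517/2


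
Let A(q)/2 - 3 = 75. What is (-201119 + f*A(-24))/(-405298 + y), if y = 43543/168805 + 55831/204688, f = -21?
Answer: 7062329180706800/14003983190554781 ≈ 0.50431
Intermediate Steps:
A(q) = 156 (A(q) = 6 + 2*75 = 6 + 150 = 156)
y = 18337281539/34552357840 (y = 43543*(1/168805) + 55831*(1/204688) = 43543/168805 + 55831/204688 = 18337281539/34552357840 ≈ 0.53071)
(-201119 + f*A(-24))/(-405298 + y) = (-201119 - 21*156)/(-405298 + 18337281539/34552357840) = (-201119 - 3276)/(-14003983190554781/34552357840) = -204395*(-34552357840/14003983190554781) = 7062329180706800/14003983190554781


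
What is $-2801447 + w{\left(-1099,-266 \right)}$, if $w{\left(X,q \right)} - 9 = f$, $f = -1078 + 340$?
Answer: $-2802176$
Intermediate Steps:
$f = -738$
$w{\left(X,q \right)} = -729$ ($w{\left(X,q \right)} = 9 - 738 = -729$)
$-2801447 + w{\left(-1099,-266 \right)} = -2801447 - 729 = -2802176$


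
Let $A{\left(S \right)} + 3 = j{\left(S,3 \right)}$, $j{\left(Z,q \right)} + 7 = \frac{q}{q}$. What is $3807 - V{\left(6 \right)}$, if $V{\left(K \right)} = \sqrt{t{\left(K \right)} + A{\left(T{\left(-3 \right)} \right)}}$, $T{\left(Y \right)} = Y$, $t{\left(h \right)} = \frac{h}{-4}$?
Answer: $3807 - \frac{i \sqrt{42}}{2} \approx 3807.0 - 3.2404 i$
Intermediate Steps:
$t{\left(h \right)} = - \frac{h}{4}$ ($t{\left(h \right)} = h \left(- \frac{1}{4}\right) = - \frac{h}{4}$)
$j{\left(Z,q \right)} = -6$ ($j{\left(Z,q \right)} = -7 + \frac{q}{q} = -7 + 1 = -6$)
$A{\left(S \right)} = -9$ ($A{\left(S \right)} = -3 - 6 = -9$)
$V{\left(K \right)} = \sqrt{-9 - \frac{K}{4}}$ ($V{\left(K \right)} = \sqrt{- \frac{K}{4} - 9} = \sqrt{-9 - \frac{K}{4}}$)
$3807 - V{\left(6 \right)} = 3807 - \frac{\sqrt{-36 - 6}}{2} = 3807 - \frac{\sqrt{-42}}{2} = 3807 - \frac{i \sqrt{42}}{2}$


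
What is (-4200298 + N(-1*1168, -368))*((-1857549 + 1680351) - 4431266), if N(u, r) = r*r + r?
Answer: 18734521408288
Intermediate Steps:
N(u, r) = r + r**2 (N(u, r) = r**2 + r = r + r**2)
(-4200298 + N(-1*1168, -368))*((-1857549 + 1680351) - 4431266) = (-4200298 - 368*(1 - 368))*((-1857549 + 1680351) - 4431266) = (-4200298 - 368*(-367))*(-177198 - 4431266) = (-4200298 + 135056)*(-4608464) = -4065242*(-4608464) = 18734521408288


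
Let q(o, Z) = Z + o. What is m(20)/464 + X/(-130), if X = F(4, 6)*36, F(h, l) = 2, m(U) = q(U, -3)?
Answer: -15599/30160 ≈ -0.51721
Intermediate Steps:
m(U) = -3 + U
X = 72 (X = 2*36 = 72)
m(20)/464 + X/(-130) = (-3 + 20)/464 + 72/(-130) = 17*(1/464) + 72*(-1/130) = 17/464 - 36/65 = -15599/30160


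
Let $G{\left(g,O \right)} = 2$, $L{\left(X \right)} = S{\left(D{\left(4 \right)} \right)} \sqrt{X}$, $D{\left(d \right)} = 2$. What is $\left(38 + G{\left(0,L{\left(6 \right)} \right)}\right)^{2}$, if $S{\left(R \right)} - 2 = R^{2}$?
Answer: $1600$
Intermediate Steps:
$S{\left(R \right)} = 2 + R^{2}$
$L{\left(X \right)} = 6 \sqrt{X}$ ($L{\left(X \right)} = \left(2 + 2^{2}\right) \sqrt{X} = \left(2 + 4\right) \sqrt{X} = 6 \sqrt{X}$)
$\left(38 + G{\left(0,L{\left(6 \right)} \right)}\right)^{2} = \left(38 + 2\right)^{2} = 40^{2} = 1600$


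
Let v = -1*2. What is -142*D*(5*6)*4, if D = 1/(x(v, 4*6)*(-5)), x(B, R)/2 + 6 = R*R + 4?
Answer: 852/287 ≈ 2.9686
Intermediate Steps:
v = -2
x(B, R) = -4 + 2*R**2 (x(B, R) = -12 + 2*(R*R + 4) = -12 + 2*(R**2 + 4) = -12 + 2*(4 + R**2) = -12 + (8 + 2*R**2) = -4 + 2*R**2)
D = -1/5740 (D = 1/((-4 + 2*(4*6)**2)*(-5)) = 1/((-4 + 2*24**2)*(-5)) = 1/((-4 + 2*576)*(-5)) = 1/((-4 + 1152)*(-5)) = 1/(1148*(-5)) = 1/(-5740) = -1/5740 ≈ -0.00017422)
-142*D*(5*6)*4 = -(-71)*(5*6)*4/2870 = -(-71)*30*4/2870 = -(-71)*120/2870 = -142*(-6/287) = 852/287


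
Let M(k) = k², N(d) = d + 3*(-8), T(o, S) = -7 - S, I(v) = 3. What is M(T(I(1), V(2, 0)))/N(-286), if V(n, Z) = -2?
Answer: -5/62 ≈ -0.080645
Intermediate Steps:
N(d) = -24 + d (N(d) = d - 24 = -24 + d)
M(T(I(1), V(2, 0)))/N(-286) = (-7 - 1*(-2))²/(-24 - 286) = (-7 + 2)²/(-310) = (-5)²*(-1/310) = 25*(-1/310) = -5/62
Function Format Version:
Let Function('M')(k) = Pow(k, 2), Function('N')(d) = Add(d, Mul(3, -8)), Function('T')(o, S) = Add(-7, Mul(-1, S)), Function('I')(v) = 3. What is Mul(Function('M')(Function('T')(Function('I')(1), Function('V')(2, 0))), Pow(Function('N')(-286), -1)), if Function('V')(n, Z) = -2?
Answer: Rational(-5, 62) ≈ -0.080645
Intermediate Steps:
Function('N')(d) = Add(-24, d) (Function('N')(d) = Add(d, -24) = Add(-24, d))
Mul(Function('M')(Function('T')(Function('I')(1), Function('V')(2, 0))), Pow(Function('N')(-286), -1)) = Mul(Pow(Add(-7, Mul(-1, -2)), 2), Pow(Add(-24, -286), -1)) = Mul(Pow(Add(-7, 2), 2), Pow(-310, -1)) = Mul(Pow(-5, 2), Rational(-1, 310)) = Mul(25, Rational(-1, 310)) = Rational(-5, 62)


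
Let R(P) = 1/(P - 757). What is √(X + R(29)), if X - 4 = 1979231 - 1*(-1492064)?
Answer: 3*√51103692458/364 ≈ 1863.1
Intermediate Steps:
R(P) = 1/(-757 + P)
X = 3471299 (X = 4 + (1979231 - 1*(-1492064)) = 4 + (1979231 + 1492064) = 4 + 3471295 = 3471299)
√(X + R(29)) = √(3471299 + 1/(-757 + 29)) = √(3471299 + 1/(-728)) = √(3471299 - 1/728) = √(2527105671/728) = 3*√51103692458/364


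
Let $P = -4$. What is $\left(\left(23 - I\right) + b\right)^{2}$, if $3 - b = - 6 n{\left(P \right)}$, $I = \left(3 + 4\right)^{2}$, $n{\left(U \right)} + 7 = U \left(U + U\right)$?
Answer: $16129$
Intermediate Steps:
$n{\left(U \right)} = -7 + 2 U^{2}$ ($n{\left(U \right)} = -7 + U \left(U + U\right) = -7 + U 2 U = -7 + 2 U^{2}$)
$I = 49$ ($I = 7^{2} = 49$)
$b = 153$ ($b = 3 - - 6 \left(-7 + 2 \left(-4\right)^{2}\right) = 3 - - 6 \left(-7 + 2 \cdot 16\right) = 3 - - 6 \left(-7 + 32\right) = 3 - \left(-6\right) 25 = 3 - -150 = 3 + 150 = 153$)
$\left(\left(23 - I\right) + b\right)^{2} = \left(\left(23 - 49\right) + 153\right)^{2} = \left(-26 + 153\right)^{2} = 127^{2} = 16129$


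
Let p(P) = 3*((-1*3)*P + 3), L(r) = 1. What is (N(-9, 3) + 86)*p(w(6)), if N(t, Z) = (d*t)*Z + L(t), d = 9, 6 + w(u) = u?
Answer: -1404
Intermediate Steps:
w(u) = -6 + u
p(P) = 9 - 9*P (p(P) = 3*(-3*P + 3) = 3*(3 - 3*P) = 9 - 9*P)
N(t, Z) = 1 + 9*Z*t (N(t, Z) = (9*t)*Z + 1 = 9*Z*t + 1 = 1 + 9*Z*t)
(N(-9, 3) + 86)*p(w(6)) = ((1 + 9*3*(-9)) + 86)*(9 - 9*(-6 + 6)) = ((1 - 243) + 86)*(9 - 9*0) = (-242 + 86)*(9 + 0) = -156*9 = -1404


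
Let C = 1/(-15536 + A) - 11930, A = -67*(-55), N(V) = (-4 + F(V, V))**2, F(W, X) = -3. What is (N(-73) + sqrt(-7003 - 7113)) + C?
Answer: -140801732/11851 + 2*I*sqrt(3529) ≈ -11881.0 + 118.81*I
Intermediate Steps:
N(V) = 49 (N(V) = (-4 - 3)**2 = (-7)**2 = 49)
A = 3685
C = -141382431/11851 (C = 1/(-15536 + 3685) - 11930 = 1/(-11851) - 11930 = -1/11851 - 11930 = -141382431/11851 ≈ -11930.)
(N(-73) + sqrt(-7003 - 7113)) + C = (49 + sqrt(-7003 - 7113)) - 141382431/11851 = (49 + sqrt(-14116)) - 141382431/11851 = (49 + 2*I*sqrt(3529)) - 141382431/11851 = -140801732/11851 + 2*I*sqrt(3529)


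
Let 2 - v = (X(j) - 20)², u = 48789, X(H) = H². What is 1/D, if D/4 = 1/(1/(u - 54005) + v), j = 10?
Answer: -33371969/20864 ≈ -1599.5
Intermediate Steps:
v = -6398 (v = 2 - (10² - 20)² = 2 - (100 - 20)² = 2 - 1*80² = 2 - 1*6400 = 2 - 6400 = -6398)
D = -20864/33371969 (D = 4/(1/(48789 - 54005) - 6398) = 4/(1/(-5216) - 6398) = 4/(-1/5216 - 6398) = 4/(-33371969/5216) = 4*(-5216/33371969) = -20864/33371969 ≈ -0.00062519)
1/D = 1/(-20864/33371969) = -33371969/20864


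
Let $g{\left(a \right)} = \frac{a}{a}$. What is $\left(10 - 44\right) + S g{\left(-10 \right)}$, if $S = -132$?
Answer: $-166$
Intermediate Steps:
$g{\left(a \right)} = 1$
$\left(10 - 44\right) + S g{\left(-10 \right)} = \left(10 - 44\right) - 132 = -34 - 132 = -166$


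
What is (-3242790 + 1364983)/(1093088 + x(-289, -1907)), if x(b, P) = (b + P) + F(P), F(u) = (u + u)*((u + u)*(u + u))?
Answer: 1877807/55479626252 ≈ 3.3847e-5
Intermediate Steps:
F(u) = 8*u³ (F(u) = (2*u)*((2*u)*(2*u)) = (2*u)*(4*u²) = 8*u³)
x(b, P) = P + b + 8*P³ (x(b, P) = (b + P) + 8*P³ = (P + b) + 8*P³ = P + b + 8*P³)
(-3242790 + 1364983)/(1093088 + x(-289, -1907)) = (-3242790 + 1364983)/(1093088 + (-1907 - 289 + 8*(-1907)³)) = -1877807/(1093088 + (-1907 - 289 + 8*(-6935089643))) = -1877807/(1093088 + (-1907 - 289 - 55480717144)) = -1877807/(1093088 - 55480719340) = -1877807/(-55479626252) = -1877807*(-1/55479626252) = 1877807/55479626252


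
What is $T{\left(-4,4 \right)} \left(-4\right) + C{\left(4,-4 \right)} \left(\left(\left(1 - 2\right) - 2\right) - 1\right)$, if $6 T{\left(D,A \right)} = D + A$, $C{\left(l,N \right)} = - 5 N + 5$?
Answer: $-100$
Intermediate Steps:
$C{\left(l,N \right)} = 5 - 5 N$
$T{\left(D,A \right)} = \frac{A}{6} + \frac{D}{6}$ ($T{\left(D,A \right)} = \frac{D + A}{6} = \frac{A + D}{6} = \frac{A}{6} + \frac{D}{6}$)
$T{\left(-4,4 \right)} \left(-4\right) + C{\left(4,-4 \right)} \left(\left(\left(1 - 2\right) - 2\right) - 1\right) = \left(\frac{1}{6} \cdot 4 + \frac{1}{6} \left(-4\right)\right) \left(-4\right) + \left(5 - -20\right) \left(\left(\left(1 - 2\right) - 2\right) - 1\right) = \left(\frac{2}{3} - \frac{2}{3}\right) \left(-4\right) + \left(5 + 20\right) \left(\left(\left(1 + \left(-3 + 1\right)\right) - 2\right) - 1\right) = 0 \left(-4\right) + 25 \left(\left(\left(1 - 2\right) - 2\right) - 1\right) = 0 + 25 \left(\left(-1 - 2\right) - 1\right) = 0 + 25 \left(-3 - 1\right) = 0 + 25 \left(-4\right) = 0 - 100 = -100$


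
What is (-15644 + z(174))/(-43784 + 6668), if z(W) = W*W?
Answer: -3658/9279 ≈ -0.39422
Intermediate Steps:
z(W) = W²
(-15644 + z(174))/(-43784 + 6668) = (-15644 + 174²)/(-43784 + 6668) = (-15644 + 30276)/(-37116) = 14632*(-1/37116) = -3658/9279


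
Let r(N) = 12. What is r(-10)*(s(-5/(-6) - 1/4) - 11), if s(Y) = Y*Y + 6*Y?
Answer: -1031/12 ≈ -85.917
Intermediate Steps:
s(Y) = Y² + 6*Y
r(-10)*(s(-5/(-6) - 1/4) - 11) = 12*((-5/(-6) - 1/4)*(6 + (-5/(-6) - 1/4)) - 11) = 12*((-5*(-⅙) - 1*¼)*(6 + (-5*(-⅙) - 1*¼)) - 11) = 12*((⅚ - ¼)*(6 + (⅚ - ¼)) - 11) = 12*(7*(6 + 7/12)/12 - 11) = 12*((7/12)*(79/12) - 11) = 12*(553/144 - 11) = 12*(-1031/144) = -1031/12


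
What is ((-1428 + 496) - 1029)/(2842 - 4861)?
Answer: 1961/2019 ≈ 0.97127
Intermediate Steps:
((-1428 + 496) - 1029)/(2842 - 4861) = (-932 - 1029)/(-2019) = -1961*(-1/2019) = 1961/2019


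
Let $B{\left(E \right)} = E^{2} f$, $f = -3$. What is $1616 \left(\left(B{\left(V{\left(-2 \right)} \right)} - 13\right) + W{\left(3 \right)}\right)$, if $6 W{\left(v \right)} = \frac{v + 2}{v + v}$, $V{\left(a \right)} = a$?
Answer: $- \frac{361580}{9} \approx -40176.0$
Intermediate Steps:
$B{\left(E \right)} = - 3 E^{2}$ ($B{\left(E \right)} = E^{2} \left(-3\right) = - 3 E^{2}$)
$W{\left(v \right)} = \frac{2 + v}{12 v}$ ($W{\left(v \right)} = \frac{\left(v + 2\right) \frac{1}{v + v}}{6} = \frac{\left(2 + v\right) \frac{1}{2 v}}{6} = \frac{\frac{1}{2} \frac{1}{v} \left(2 + v\right)}{6} = \frac{2 + v}{12 v}$)
$1616 \left(\left(B{\left(V{\left(-2 \right)} \right)} - 13\right) + W{\left(3 \right)}\right) = 1616 \left(\left(- 3 \left(-2\right)^{2} - 13\right) + \frac{2 + 3}{12 \cdot 3}\right) = 1616 \left(\left(\left(-3\right) 4 - 13\right) + \frac{1}{12} \cdot \frac{1}{3} \cdot 5\right) = 1616 \left(\left(-12 - 13\right) + \frac{5}{36}\right) = 1616 \left(-25 + \frac{5}{36}\right) = 1616 \left(- \frac{895}{36}\right) = - \frac{361580}{9}$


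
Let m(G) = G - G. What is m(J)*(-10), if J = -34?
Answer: 0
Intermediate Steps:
m(G) = 0
m(J)*(-10) = 0*(-10) = 0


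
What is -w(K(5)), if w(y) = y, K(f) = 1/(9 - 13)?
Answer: ¼ ≈ 0.25000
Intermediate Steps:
K(f) = -¼ (K(f) = 1/(-4) = -¼)
-w(K(5)) = -1*(-¼) = ¼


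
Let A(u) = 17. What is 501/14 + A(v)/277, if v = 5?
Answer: 139015/3878 ≈ 35.847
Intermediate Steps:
501/14 + A(v)/277 = 501/14 + 17/277 = 139015/3878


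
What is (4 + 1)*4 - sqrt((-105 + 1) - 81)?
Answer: 20 - I*sqrt(185) ≈ 20.0 - 13.601*I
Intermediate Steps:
(4 + 1)*4 - sqrt((-105 + 1) - 81) = 5*4 - sqrt(-104 - 81) = 20 - sqrt(-185) = 20 - I*sqrt(185)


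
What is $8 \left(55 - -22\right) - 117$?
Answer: $499$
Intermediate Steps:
$8 \left(55 - -22\right) - 117 = 8 \left(55 + 22\right) - 117 = 8 \cdot 77 - 117 = 616 - 117 = 499$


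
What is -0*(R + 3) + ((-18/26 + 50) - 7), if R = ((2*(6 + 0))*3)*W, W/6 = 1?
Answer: 550/13 ≈ 42.308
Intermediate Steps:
W = 6 (W = 6*1 = 6)
R = 216 (R = ((2*(6 + 0))*3)*6 = ((2*6)*3)*6 = (12*3)*6 = 36*6 = 216)
-0*(R + 3) + ((-18/26 + 50) - 7) = -0*(216 + 3) + ((-18/26 + 50) - 7) = -0*219 + ((-18*1/26 + 50) - 7) = -11*0 + ((-9/13 + 50) - 7) = 0 + (641/13 - 7) = 0 + 550/13 = 550/13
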